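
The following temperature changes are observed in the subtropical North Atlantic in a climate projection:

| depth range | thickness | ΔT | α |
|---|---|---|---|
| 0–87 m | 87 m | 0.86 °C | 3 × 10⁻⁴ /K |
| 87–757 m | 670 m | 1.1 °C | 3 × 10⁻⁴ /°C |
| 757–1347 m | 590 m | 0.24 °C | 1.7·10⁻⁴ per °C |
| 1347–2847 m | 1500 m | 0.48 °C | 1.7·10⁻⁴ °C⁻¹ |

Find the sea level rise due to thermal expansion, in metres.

0.86 × 87 × 3×10⁻⁴ = 0.022446 m
3×10⁻⁴ × 670 × 1.1 = 0.22110 m
0.24 × 1.7×10⁻⁴ × 590 = 0.024072 m
Layer 4: 0.48 × 1.7×10⁻⁴ × 1500 = 0.12240 m
Δh = 0.022446 + 0.22110 + 0.024072 + 0.12240 = 0.390018 m

0.390 m of thermosteric rise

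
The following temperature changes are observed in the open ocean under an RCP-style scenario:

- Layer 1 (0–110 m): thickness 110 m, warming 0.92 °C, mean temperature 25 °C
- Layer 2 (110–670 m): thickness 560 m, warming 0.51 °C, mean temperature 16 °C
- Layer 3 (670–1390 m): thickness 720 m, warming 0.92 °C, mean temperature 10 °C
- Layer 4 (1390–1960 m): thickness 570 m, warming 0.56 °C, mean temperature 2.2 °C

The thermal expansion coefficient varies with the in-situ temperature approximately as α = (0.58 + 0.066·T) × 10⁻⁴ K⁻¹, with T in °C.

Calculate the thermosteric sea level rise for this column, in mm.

Δh = 175 mm

Layer 1: α = (0.58 + 0.066×25)×10⁻⁴ = 2.23×10⁻⁴ K⁻¹
Layer 2: α = (0.58 + 0.066×16)×10⁻⁴ = 1.636×10⁻⁴ K⁻¹
Layer 3: α = (0.58 + 0.066×10)×10⁻⁴ = 1.24×10⁻⁴ K⁻¹
Layer 4: α = (0.58 + 0.066×2.2)×10⁻⁴ = 0.7252×10⁻⁴ K⁻¹
2.23×10⁻⁴ × 0.92 × 110 = 0.0225676 m
110–670 m: 1.636×10⁻⁴ × 0.51 × 560 = 0.04672416 m
670–1390 m: 1.24×10⁻⁴ × 720 × 0.92 = 0.0821376 m
Layer 4: 570 × 0.56 × 0.7252×10⁻⁴ = 0.023148384 m
Δh = 0.0225676 + 0.04672416 + 0.0821376 + 0.023148384 = 0.174577744 m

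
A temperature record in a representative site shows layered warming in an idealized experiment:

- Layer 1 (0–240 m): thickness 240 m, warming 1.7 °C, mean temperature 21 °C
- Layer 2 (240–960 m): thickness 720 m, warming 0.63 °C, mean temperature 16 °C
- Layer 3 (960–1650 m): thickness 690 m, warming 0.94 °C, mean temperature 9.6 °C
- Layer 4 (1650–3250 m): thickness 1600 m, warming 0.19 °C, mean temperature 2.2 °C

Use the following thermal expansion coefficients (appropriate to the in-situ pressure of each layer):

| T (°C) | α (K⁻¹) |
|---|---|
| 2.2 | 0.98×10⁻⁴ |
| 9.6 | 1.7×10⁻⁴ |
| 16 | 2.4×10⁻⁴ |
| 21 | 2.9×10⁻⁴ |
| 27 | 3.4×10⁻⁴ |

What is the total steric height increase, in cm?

Layer 1 at 21 °C → α = 2.9×10⁻⁴ K⁻¹
Layer 2 at 16 °C → α = 2.4×10⁻⁴ K⁻¹
Layer 3 at 9.6 °C → α = 1.7×10⁻⁴ K⁻¹
Layer 4 at 2.2 °C → α = 0.98×10⁻⁴ K⁻¹
2.9×10⁻⁴ × 1.7 × 240 = 0.11832 m
Layer 2: 0.63 × 720 × 2.4×10⁻⁴ = 0.108864 m
960–1650 m: 690 × 0.94 × 1.7×10⁻⁴ = 0.110262 m
0.19 × 0.98×10⁻⁴ × 1600 = 0.029792 m
Δh = 0.11832 + 0.108864 + 0.110262 + 0.029792 = 0.367238 m

Δh = 36.7 cm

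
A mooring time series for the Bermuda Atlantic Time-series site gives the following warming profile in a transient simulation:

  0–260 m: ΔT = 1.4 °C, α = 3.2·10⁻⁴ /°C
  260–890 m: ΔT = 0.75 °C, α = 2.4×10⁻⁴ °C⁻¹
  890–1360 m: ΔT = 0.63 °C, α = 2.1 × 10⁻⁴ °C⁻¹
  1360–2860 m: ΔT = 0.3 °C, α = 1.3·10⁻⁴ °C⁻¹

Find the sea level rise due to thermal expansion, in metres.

Δh = 0.35 m

0–260 m: 260 × 3.2×10⁻⁴ × 1.4 = 0.11648 m
0.75 × 630 × 2.4×10⁻⁴ = 0.11340 m
890–1360 m: 0.63 × 2.1×10⁻⁴ × 470 = 0.062181 m
1360–2860 m: 1.3×10⁻⁴ × 0.3 × 1500 = 0.05850 m
Δh = 0.11648 + 0.11340 + 0.062181 + 0.05850 = 0.350561 m ≈ 0.35 m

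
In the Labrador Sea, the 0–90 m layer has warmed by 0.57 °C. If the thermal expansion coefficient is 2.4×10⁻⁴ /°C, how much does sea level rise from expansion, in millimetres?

Δh = 12.3 mm

Δh = αΔT·H = 2.4×10⁻⁴ × 0.57 × 90 = 0.012312 m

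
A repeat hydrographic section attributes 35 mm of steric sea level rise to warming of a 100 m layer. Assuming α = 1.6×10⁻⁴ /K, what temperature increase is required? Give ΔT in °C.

ΔT = Δh/(αH) = 0.035 / (1.6×10⁻⁴ × 100) ≈ 2.188 °C

ΔT ≈ 2.19 °C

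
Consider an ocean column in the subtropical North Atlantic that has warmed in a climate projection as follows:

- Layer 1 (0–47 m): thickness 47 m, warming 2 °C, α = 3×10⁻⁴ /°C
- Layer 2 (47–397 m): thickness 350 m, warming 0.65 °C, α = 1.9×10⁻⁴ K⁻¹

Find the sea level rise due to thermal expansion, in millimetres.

71 mm of thermosteric rise

Layer 1: 2 × 47 × 3×10⁻⁴ = 0.02820 m
Layer 2: 350 × 0.65 × 1.9×10⁻⁴ = 0.043225 m
Δh = 0.02820 + 0.043225 = 0.071425 m ≈ 71 mm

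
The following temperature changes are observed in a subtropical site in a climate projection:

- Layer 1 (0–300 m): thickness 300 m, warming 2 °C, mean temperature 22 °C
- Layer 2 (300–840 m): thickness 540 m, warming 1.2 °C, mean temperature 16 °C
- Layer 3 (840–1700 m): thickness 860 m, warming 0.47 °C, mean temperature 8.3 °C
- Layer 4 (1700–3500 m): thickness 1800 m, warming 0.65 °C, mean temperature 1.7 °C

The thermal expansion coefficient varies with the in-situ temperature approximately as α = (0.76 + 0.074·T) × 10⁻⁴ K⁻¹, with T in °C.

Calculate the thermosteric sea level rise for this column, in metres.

Layer 1: α = (0.76 + 0.074×22)×10⁻⁴ = 2.388×10⁻⁴ K⁻¹
Layer 2: α = (0.76 + 0.074×16)×10⁻⁴ = 1.944×10⁻⁴ K⁻¹
Layer 3: α = (0.76 + 0.074×8.3)×10⁻⁴ = 1.3742×10⁻⁴ K⁻¹
Layer 4: α = (0.76 + 0.074×1.7)×10⁻⁴ = 0.8858×10⁻⁴ K⁻¹
0–300 m: 2.388×10⁻⁴ × 2 × 300 = 0.14328 m
300–840 m: 1.2 × 1.944×10⁻⁴ × 540 = 0.1259712 m
860 × 0.47 × 1.3742×10⁻⁴ = 0.055545164 m
Layer 4: 1800 × 0.65 × 0.8858×10⁻⁴ = 0.1036386 m
Δh = 0.14328 + 0.1259712 + 0.055545164 + 0.1036386 = 0.428434964 m ≈ 0.428 m

0.428 m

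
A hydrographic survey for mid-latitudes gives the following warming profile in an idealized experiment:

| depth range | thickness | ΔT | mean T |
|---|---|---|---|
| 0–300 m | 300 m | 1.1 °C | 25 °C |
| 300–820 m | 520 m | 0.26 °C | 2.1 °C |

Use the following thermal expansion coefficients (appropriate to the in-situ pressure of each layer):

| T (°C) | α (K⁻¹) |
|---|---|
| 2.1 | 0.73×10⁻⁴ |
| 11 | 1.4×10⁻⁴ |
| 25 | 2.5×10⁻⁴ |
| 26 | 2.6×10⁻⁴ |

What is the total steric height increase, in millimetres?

Layer 1 at 25 °C → α = 2.5×10⁻⁴ K⁻¹
Layer 2 at 2.1 °C → α = 0.73×10⁻⁴ K⁻¹
Layer 1: 2.5×10⁻⁴ × 1.1 × 300 = 0.08250 m
Layer 2: 0.26 × 0.73×10⁻⁴ × 520 = 0.0098696 m
Δh = 0.08250 + 0.0098696 = 0.0923696 m

92.4 mm of thermosteric rise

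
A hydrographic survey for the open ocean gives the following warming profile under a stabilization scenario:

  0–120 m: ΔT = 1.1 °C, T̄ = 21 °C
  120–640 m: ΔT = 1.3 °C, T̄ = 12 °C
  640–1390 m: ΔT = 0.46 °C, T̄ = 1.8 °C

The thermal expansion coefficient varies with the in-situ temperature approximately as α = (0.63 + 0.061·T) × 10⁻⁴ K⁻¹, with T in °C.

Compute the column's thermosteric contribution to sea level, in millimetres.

Layer 1: α = (0.63 + 0.061×21)×10⁻⁴ = 1.911×10⁻⁴ K⁻¹
Layer 2: α = (0.63 + 0.061×12)×10⁻⁴ = 1.362×10⁻⁴ K⁻¹
Layer 3: α = (0.63 + 0.061×1.8)×10⁻⁴ = 0.7398×10⁻⁴ K⁻¹
0–120 m: 1.1 × 120 × 1.911×10⁻⁴ = 0.0252252 m
Layer 2: 1.362×10⁻⁴ × 520 × 1.3 = 0.0920712 m
Layer 3: 750 × 0.7398×10⁻⁴ × 0.46 = 0.0255231 m
Δh = 0.0252252 + 0.0920712 + 0.0255231 = 0.1428195 m ≈ 140 mm

Δh = 140 mm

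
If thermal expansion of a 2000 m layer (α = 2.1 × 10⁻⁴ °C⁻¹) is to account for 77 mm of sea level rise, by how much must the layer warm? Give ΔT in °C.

0.18 °C

ΔT = Δh/(αH) = 0.077 / (2.1×10⁻⁴ × 2000) ≈ 0.1833 °C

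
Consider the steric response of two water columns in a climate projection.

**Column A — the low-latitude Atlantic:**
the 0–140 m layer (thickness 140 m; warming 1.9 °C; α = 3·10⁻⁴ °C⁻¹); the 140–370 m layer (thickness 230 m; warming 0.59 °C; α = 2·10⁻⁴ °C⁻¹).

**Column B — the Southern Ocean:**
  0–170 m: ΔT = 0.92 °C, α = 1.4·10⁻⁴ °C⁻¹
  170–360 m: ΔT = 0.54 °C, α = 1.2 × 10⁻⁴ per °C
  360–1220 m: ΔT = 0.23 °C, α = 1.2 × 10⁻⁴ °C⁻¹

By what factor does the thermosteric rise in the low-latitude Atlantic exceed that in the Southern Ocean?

≈ 1.8×

A 0–140 m: 1.9 × 140 × 3×10⁻⁴ = 0.07980 m
A 140–370 m: 230 × 0.59 × 2×10⁻⁴ = 0.02714 m
A total: 0.10694 m
B 0.92 × 170 × 1.4×10⁻⁴ = 0.021896 m
B Layer 2: 1.2×10⁻⁴ × 0.54 × 190 = 0.012312 m
B 360–1220 m: 0.23 × 860 × 1.2×10⁻⁴ = 0.023736 m
B total: 0.057944 m
Ratio: 0.10694 / 0.057944 ≈ 1.846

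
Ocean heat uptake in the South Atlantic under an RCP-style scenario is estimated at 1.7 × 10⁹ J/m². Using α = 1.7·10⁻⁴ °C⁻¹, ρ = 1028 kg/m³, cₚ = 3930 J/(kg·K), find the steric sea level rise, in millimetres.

Δh = αQ/(ρcₚ) = 1.7×10⁻⁴ × 1.7×10⁹ / (1028 × 3930) ≈ 0.071534 m

Δh = 71.5 mm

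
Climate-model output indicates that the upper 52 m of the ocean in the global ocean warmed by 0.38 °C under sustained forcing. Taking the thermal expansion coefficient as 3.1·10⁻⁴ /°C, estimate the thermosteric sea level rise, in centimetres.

Δh = αΔT·H = 3.1×10⁻⁴ × 0.38 × 52 = 0.0061256 m

Δh = 0.613 cm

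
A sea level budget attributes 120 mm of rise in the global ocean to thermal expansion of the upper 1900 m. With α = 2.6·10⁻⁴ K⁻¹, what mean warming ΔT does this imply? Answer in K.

ΔT = Δh/(αH) = 0.12 / (2.6×10⁻⁴ × 1900) ≈ 0.2429 K

about 0.243 K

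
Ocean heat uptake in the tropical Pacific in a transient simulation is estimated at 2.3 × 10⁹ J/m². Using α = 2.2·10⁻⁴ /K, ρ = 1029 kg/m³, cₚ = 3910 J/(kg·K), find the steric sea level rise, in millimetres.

Δh = 126 mm

Δh = αQ/(ρcₚ) = 2.2×10⁻⁴ × 2.3×10⁹ / (1029 × 3910) ≈ 0.12576 m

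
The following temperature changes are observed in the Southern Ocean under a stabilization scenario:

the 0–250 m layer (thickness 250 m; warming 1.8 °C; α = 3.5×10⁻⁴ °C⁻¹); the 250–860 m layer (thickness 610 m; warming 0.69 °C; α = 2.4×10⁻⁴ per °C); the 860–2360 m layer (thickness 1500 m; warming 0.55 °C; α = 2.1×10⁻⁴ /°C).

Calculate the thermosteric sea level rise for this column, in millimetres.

1.8 × 3.5×10⁻⁴ × 250 = 0.15750 m
Layer 2: 610 × 0.69 × 2.4×10⁻⁴ = 0.101016 m
1500 × 2.1×10⁻⁴ × 0.55 = 0.17325 m
Δh = 0.15750 + 0.101016 + 0.17325 = 0.431766 m

Δh = 430 mm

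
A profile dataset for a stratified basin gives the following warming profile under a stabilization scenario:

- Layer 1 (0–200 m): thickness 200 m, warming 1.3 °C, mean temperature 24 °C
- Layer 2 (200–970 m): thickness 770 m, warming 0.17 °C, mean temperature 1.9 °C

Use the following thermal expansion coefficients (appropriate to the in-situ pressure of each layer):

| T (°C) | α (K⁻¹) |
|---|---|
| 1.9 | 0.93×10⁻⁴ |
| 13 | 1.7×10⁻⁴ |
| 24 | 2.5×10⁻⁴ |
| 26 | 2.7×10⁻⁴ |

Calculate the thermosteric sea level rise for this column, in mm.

Layer 1 at 24 °C → α = 2.5×10⁻⁴ K⁻¹
Layer 2 at 1.9 °C → α = 0.93×10⁻⁴ K⁻¹
Layer 1: 200 × 1.3 × 2.5×10⁻⁴ = 0.06500 m
Layer 2: 0.93×10⁻⁴ × 770 × 0.17 = 0.0121737 m
Δh = 0.06500 + 0.0121737 = 0.0771737 m

Δh = 77.2 mm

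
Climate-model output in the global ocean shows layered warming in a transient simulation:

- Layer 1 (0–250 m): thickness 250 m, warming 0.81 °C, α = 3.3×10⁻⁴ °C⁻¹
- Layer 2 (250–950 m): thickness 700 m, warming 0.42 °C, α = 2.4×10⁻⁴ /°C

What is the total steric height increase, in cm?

Δh ≈ 13.7 cm

Layer 1: 3.3×10⁻⁴ × 0.81 × 250 = 0.066825 m
Layer 2: 2.4×10⁻⁴ × 0.42 × 700 = 0.07056 m
Δh = 0.066825 + 0.07056 = 0.137385 m ≈ 13.7 cm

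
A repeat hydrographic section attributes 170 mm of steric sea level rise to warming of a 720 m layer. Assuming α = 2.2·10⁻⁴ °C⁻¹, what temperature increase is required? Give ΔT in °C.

ΔT ≈ 1.07 °C

ΔT = Δh/(αH) = 0.17 / (2.2×10⁻⁴ × 720) ≈ 1.073 °C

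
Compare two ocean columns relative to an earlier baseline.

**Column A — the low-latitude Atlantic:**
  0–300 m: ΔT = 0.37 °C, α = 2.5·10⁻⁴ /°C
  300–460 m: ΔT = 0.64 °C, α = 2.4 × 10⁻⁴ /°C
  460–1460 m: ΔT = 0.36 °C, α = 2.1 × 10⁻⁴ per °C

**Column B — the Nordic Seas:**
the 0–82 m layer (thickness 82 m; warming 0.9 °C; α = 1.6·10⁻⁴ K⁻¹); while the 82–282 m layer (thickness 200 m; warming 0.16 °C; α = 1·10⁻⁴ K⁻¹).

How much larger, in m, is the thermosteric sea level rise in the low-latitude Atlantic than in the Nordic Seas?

0.113 m

A Layer 1: 2.5×10⁻⁴ × 0.37 × 300 = 0.02775 m
A 2.4×10⁻⁴ × 0.64 × 160 = 0.024576 m
A 0.36 × 2.1×10⁻⁴ × 1000 = 0.07560 m
A total: 0.127926 m
B 0.9 × 82 × 1.6×10⁻⁴ = 0.011808 m
B Layer 2: 200 × 1×10⁻⁴ × 0.16 = 0.00320 m
B total: 0.015008 m
Difference: 0.127926 − 0.015008 = 0.112918 m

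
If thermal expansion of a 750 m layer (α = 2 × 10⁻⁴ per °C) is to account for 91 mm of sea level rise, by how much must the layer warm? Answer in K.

ΔT = Δh/(αH) = 0.091 / (2×10⁻⁴ × 750) ≈ 0.6067 K

ΔT ≈ 0.607 K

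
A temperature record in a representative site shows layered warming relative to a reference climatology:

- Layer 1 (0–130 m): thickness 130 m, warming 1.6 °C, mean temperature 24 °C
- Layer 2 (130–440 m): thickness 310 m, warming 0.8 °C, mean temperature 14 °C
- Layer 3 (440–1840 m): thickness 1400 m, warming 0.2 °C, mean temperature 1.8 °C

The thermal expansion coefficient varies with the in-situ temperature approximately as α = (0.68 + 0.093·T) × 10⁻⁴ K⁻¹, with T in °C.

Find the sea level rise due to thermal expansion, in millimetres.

Layer 1: α = (0.68 + 0.093×24)×10⁻⁴ = 2.912×10⁻⁴ K⁻¹
Layer 2: α = (0.68 + 0.093×14)×10⁻⁴ = 1.982×10⁻⁴ K⁻¹
Layer 3: α = (0.68 + 0.093×1.8)×10⁻⁴ = 0.8474×10⁻⁴ K⁻¹
1.6 × 2.912×10⁻⁴ × 130 = 0.0605696 m
130–440 m: 0.8 × 310 × 1.982×10⁻⁴ = 0.0491536 m
440–1840 m: 0.8474×10⁻⁴ × 1400 × 0.2 = 0.0237272 m
Δh = 0.0605696 + 0.0491536 + 0.0237272 = 0.1334504 m ≈ 130 mm

Δh ≈ 130 mm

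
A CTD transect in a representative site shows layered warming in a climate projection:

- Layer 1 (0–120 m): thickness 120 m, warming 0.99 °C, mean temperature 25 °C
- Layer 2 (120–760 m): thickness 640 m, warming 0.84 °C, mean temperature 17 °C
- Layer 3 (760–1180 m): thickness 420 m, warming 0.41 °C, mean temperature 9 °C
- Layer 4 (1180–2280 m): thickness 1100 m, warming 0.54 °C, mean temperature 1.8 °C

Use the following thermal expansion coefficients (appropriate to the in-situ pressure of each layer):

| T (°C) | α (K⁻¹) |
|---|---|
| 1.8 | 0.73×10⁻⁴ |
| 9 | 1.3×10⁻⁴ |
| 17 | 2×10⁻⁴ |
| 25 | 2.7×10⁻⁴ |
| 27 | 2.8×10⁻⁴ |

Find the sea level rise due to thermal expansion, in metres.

Δh ≈ 0.205 m

Layer 1 at 25 °C → α = 2.7×10⁻⁴ K⁻¹
Layer 2 at 17 °C → α = 2×10⁻⁴ K⁻¹
Layer 3 at 9 °C → α = 1.3×10⁻⁴ K⁻¹
Layer 4 at 1.8 °C → α = 0.73×10⁻⁴ K⁻¹
Layer 1: 2.7×10⁻⁴ × 120 × 0.99 = 0.032076 m
2×10⁻⁴ × 640 × 0.84 = 0.10752 m
760–1180 m: 1.3×10⁻⁴ × 420 × 0.41 = 0.022386 m
0.54 × 0.73×10⁻⁴ × 1100 = 0.043362 m
Δh = 0.032076 + 0.10752 + 0.022386 + 0.043362 = 0.205344 m ≈ 0.205 m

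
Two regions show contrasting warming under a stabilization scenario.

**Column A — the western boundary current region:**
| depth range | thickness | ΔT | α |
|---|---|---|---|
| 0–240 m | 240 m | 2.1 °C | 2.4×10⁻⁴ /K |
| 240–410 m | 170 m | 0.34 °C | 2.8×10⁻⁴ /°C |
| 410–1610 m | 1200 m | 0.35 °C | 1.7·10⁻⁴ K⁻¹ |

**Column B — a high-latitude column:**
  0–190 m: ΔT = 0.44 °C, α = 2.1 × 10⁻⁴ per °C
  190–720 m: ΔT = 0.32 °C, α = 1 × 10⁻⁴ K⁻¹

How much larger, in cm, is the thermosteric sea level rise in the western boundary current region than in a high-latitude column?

A 240 × 2.4×10⁻⁴ × 2.1 = 0.12096 m
A Layer 2: 170 × 0.34 × 2.8×10⁻⁴ = 0.016184 m
A Layer 3: 1200 × 0.35 × 1.7×10⁻⁴ = 0.07140 m
A total: 0.208544 m
B 0–190 m: 190 × 2.1×10⁻⁴ × 0.44 = 0.017556 m
B 0.32 × 1×10⁻⁴ × 530 = 0.01696 m
B total: 0.034516 m
Difference: 0.208544 − 0.034516 = 0.174028 m

Δh_A − Δh_B ≈ 17.4 cm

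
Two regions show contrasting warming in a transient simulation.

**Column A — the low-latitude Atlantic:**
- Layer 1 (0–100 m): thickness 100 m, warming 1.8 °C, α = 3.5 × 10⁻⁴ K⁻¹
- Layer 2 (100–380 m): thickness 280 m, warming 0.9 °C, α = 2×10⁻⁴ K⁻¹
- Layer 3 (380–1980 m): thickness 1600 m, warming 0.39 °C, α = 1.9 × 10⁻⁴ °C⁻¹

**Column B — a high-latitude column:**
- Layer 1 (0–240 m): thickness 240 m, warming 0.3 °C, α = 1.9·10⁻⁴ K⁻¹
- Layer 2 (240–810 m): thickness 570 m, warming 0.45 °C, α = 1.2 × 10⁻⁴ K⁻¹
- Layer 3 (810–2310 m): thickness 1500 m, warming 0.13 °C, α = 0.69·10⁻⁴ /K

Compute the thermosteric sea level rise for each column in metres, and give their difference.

A Layer 1: 100 × 3.5×10⁻⁴ × 1.8 = 0.06300 m
A 280 × 0.9 × 2×10⁻⁴ = 0.05040 m
A 380–1980 m: 1.9×10⁻⁴ × 1600 × 0.39 = 0.11856 m
A total: 0.23196 m
B 0–240 m: 240 × 1.9×10⁻⁴ × 0.3 = 0.01368 m
B 240–810 m: 570 × 0.45 × 1.2×10⁻⁴ = 0.03078 m
B 1500 × 0.13 × 0.69×10⁻⁴ = 0.013455 m
B total: 0.057915 m
Difference: 0.23196 − 0.057915 = 0.174045 m

Δh_A ≈ 0.232 m, Δh_B ≈ 0.0579 m; difference ≈ 0.174 m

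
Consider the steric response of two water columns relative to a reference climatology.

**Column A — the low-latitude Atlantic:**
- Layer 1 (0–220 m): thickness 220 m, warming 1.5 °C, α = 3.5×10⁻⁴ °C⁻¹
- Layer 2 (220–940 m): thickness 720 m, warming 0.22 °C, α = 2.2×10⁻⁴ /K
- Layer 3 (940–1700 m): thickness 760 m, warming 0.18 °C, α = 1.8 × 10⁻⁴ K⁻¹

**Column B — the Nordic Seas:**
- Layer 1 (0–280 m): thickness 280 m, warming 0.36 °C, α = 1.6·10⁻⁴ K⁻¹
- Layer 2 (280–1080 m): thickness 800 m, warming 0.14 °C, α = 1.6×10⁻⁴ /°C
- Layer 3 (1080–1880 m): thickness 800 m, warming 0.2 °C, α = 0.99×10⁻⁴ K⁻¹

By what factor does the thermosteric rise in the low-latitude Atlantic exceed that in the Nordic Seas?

A 0–220 m: 220 × 3.5×10⁻⁴ × 1.5 = 0.11550 m
A 220–940 m: 2.2×10⁻⁴ × 0.22 × 720 = 0.034848 m
A 940–1700 m: 1.8×10⁻⁴ × 0.18 × 760 = 0.024624 m
A total: 0.174972 m
B Layer 1: 0.36 × 280 × 1.6×10⁻⁴ = 0.016128 m
B 280–1080 m: 800 × 0.14 × 1.6×10⁻⁴ = 0.01792 m
B Layer 3: 800 × 0.99×10⁻⁴ × 0.2 = 0.01584 m
B total: 0.049888 m
Ratio: 0.174972 / 0.049888 ≈ 3.507

3.51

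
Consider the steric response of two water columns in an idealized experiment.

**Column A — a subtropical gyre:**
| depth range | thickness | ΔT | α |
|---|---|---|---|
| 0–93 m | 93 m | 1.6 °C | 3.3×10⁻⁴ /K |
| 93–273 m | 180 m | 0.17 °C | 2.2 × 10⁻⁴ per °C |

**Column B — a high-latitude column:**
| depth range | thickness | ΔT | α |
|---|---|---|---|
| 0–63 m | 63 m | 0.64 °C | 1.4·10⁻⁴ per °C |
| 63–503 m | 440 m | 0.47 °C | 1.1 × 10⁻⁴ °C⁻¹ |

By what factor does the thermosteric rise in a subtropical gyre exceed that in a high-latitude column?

a factor of 2.0

A Layer 1: 93 × 3.3×10⁻⁴ × 1.6 = 0.049104 m
A 93–273 m: 0.17 × 2.2×10⁻⁴ × 180 = 0.006732 m
A total: 0.055836 m
B Layer 1: 63 × 1.4×10⁻⁴ × 0.64 = 0.0056448 m
B Layer 2: 0.47 × 440 × 1.1×10⁻⁴ = 0.022748 m
B total: 0.0283928 m
Ratio: 0.055836 / 0.0283928 ≈ 1.967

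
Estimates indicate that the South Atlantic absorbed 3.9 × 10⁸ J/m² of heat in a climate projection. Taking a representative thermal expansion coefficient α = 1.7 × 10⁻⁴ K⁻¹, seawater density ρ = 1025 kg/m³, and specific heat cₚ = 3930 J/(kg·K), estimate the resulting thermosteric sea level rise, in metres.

about 0.0165 m

Δh = αQ/(ρcₚ) = 1.7×10⁻⁴ × 3.9×10⁸ / (1025 × 3930) ≈ 0.016459 m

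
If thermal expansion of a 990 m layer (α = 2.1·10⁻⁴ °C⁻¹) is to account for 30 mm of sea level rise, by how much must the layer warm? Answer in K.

0.144 K

ΔT = Δh/(αH) = 0.03 / (2.1×10⁻⁴ × 990) ≈ 0.1443 K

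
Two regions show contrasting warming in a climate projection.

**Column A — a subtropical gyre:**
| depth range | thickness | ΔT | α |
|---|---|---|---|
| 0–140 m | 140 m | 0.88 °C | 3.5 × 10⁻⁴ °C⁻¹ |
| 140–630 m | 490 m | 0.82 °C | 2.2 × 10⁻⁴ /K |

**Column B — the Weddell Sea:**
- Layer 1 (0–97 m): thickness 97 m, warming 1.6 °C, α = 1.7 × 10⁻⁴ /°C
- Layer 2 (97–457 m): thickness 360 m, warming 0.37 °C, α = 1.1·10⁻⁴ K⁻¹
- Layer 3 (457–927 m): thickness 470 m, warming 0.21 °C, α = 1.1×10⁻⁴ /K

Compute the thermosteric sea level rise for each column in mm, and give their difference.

A Layer 1: 3.5×10⁻⁴ × 140 × 0.88 = 0.04312 m
A 140–630 m: 0.82 × 2.2×10⁻⁴ × 490 = 0.088396 m
A total: 0.131516 m
B Layer 1: 1.7×10⁻⁴ × 1.6 × 97 = 0.026384 m
B 0.37 × 360 × 1.1×10⁻⁴ = 0.014652 m
B 457–927 m: 1.1×10⁻⁴ × 470 × 0.21 = 0.010857 m
B total: 0.051893 m
Difference: 0.131516 − 0.051893 = 0.079623 m

Δh_A ≈ 132 mm, Δh_B ≈ 51.9 mm; difference ≈ 79.6 mm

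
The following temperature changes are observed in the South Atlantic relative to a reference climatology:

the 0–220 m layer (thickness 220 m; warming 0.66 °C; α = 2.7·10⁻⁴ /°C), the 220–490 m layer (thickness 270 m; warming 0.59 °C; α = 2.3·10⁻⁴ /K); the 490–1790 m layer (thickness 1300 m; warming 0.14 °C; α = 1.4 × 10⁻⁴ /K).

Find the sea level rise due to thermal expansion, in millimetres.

Layer 1: 220 × 2.7×10⁻⁴ × 0.66 = 0.039204 m
270 × 2.3×10⁻⁴ × 0.59 = 0.036639 m
490–1790 m: 0.14 × 1.4×10⁻⁴ × 1300 = 0.02548 m
Δh = 0.039204 + 0.036639 + 0.02548 = 0.101323 m ≈ 101 mm

101 mm of thermosteric rise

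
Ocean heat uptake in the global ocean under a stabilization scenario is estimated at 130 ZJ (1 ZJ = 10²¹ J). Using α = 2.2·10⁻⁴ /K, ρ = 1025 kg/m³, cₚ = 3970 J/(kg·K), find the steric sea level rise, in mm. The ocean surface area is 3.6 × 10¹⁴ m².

Per unit area: Q = 130×10²¹ / (3.6×10¹⁴) ≈ 3.611×10⁸ J/m²
Δh = αQ/(ρcₚ) = 2.2×10⁻⁴ × 3.611×10⁸ / (1025 × 3970) ≈ 0.019523 m

19.5 mm of thermosteric rise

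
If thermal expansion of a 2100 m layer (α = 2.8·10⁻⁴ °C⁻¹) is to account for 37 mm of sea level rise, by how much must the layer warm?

ΔT ≈ 0.063 °C

ΔT = Δh/(αH) = 0.037 / (2.8×10⁻⁴ × 2100) ≈ 0.06293 °C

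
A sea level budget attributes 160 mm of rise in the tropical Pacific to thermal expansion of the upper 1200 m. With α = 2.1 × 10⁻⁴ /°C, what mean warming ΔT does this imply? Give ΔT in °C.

ΔT = Δh/(αH) = 0.16 / (2.1×10⁻⁴ × 1200) ≈ 0.6349 °C

0.635 °C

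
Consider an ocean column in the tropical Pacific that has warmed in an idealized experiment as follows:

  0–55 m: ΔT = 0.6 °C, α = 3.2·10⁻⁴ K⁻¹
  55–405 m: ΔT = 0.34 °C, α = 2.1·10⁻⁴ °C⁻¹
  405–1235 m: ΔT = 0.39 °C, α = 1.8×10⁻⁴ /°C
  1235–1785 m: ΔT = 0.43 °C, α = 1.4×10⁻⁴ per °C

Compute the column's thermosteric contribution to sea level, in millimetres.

127 mm of thermosteric rise

55 × 3.2×10⁻⁴ × 0.6 = 0.01056 m
55–405 m: 2.1×10⁻⁴ × 0.34 × 350 = 0.02499 m
Layer 3: 830 × 0.39 × 1.8×10⁻⁴ = 0.058266 m
1235–1785 m: 0.43 × 1.4×10⁻⁴ × 550 = 0.03311 m
Δh = 0.01056 + 0.02499 + 0.058266 + 0.03311 = 0.126926 m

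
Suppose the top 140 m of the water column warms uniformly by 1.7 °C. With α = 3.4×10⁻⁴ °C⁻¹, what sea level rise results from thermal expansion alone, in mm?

Δh = αΔT·H = 3.4×10⁻⁴ × 1.7 × 140 = 0.08092 m

80.9 mm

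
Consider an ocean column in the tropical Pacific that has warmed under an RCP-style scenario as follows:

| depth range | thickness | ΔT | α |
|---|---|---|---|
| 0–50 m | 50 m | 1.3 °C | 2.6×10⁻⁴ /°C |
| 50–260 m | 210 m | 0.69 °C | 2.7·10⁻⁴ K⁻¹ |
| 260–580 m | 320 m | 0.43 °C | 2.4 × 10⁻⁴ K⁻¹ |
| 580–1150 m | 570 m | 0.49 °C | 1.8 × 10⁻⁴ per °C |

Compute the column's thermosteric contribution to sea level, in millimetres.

Δh = 139 mm

50 × 1.3 × 2.6×10⁻⁴ = 0.01690 m
210 × 0.69 × 2.7×10⁻⁴ = 0.039123 m
Layer 3: 320 × 0.43 × 2.4×10⁻⁴ = 0.033024 m
Layer 4: 0.49 × 1.8×10⁻⁴ × 570 = 0.050274 m
Δh = 0.01690 + 0.039123 + 0.033024 + 0.050274 = 0.139321 m ≈ 139 mm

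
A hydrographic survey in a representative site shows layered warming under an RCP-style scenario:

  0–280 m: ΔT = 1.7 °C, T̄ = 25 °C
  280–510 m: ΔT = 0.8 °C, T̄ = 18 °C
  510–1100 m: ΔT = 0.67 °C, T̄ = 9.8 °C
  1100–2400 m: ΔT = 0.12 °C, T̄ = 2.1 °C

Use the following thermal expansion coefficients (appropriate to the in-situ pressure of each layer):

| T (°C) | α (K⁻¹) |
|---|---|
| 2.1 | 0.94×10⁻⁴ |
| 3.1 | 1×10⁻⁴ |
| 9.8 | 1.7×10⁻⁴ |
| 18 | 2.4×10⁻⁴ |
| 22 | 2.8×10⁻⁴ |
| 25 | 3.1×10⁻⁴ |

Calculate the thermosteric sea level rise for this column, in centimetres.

Layer 1 at 25 °C → α = 3.1×10⁻⁴ K⁻¹
Layer 2 at 18 °C → α = 2.4×10⁻⁴ K⁻¹
Layer 3 at 9.8 °C → α = 1.7×10⁻⁴ K⁻¹
Layer 4 at 2.1 °C → α = 0.94×10⁻⁴ K⁻¹
0–280 m: 1.7 × 280 × 3.1×10⁻⁴ = 0.14756 m
0.8 × 2.4×10⁻⁴ × 230 = 0.04416 m
510–1100 m: 590 × 0.67 × 1.7×10⁻⁴ = 0.067201 m
1100–2400 m: 1300 × 0.12 × 0.94×10⁻⁴ = 0.014664 m
Δh = 0.14756 + 0.04416 + 0.067201 + 0.014664 = 0.273585 m

27.4 cm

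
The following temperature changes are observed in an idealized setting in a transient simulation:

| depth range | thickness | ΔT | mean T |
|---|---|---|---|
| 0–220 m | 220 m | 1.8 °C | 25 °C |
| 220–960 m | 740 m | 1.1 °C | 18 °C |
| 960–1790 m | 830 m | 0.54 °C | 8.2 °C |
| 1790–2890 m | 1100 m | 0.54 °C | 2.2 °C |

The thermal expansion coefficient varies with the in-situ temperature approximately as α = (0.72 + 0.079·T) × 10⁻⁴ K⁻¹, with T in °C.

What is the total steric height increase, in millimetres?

Layer 1: α = (0.72 + 0.079×25)×10⁻⁴ = 2.695×10⁻⁴ K⁻¹
Layer 2: α = (0.72 + 0.079×18)×10⁻⁴ = 2.142×10⁻⁴ K⁻¹
Layer 3: α = (0.72 + 0.079×8.2)×10⁻⁴ = 1.3678×10⁻⁴ K⁻¹
Layer 4: α = (0.72 + 0.079×2.2)×10⁻⁴ = 0.8938×10⁻⁴ K⁻¹
1.8 × 220 × 2.695×10⁻⁴ = 0.106722 m
Layer 2: 2.142×10⁻⁴ × 1.1 × 740 = 0.1743588 m
Layer 3: 0.54 × 830 × 1.3678×10⁻⁴ = 0.061304796 m
1790–2890 m: 1100 × 0.8938×10⁻⁴ × 0.54 = 0.05309172 m
Δh = 0.106722 + 0.1743588 + 0.061304796 + 0.05309172 = 0.395477316 m ≈ 395 mm

Δh = 395 mm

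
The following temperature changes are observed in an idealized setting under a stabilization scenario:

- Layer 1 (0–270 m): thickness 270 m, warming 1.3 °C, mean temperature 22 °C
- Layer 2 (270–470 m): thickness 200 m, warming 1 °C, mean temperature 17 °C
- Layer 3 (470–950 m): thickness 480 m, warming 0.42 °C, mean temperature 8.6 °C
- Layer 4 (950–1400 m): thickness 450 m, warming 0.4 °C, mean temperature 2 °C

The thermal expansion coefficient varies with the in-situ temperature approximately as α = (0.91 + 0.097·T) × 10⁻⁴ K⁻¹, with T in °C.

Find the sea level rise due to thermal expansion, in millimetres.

about 213 mm

Layer 1: α = (0.91 + 0.097×22)×10⁻⁴ = 3.044×10⁻⁴ K⁻¹
Layer 2: α = (0.91 + 0.097×17)×10⁻⁴ = 2.559×10⁻⁴ K⁻¹
Layer 3: α = (0.91 + 0.097×8.6)×10⁻⁴ = 1.7442×10⁻⁴ K⁻¹
Layer 4: α = (0.91 + 0.097×2)×10⁻⁴ = 1.104×10⁻⁴ K⁻¹
Layer 1: 1.3 × 3.044×10⁻⁴ × 270 = 0.1068444 m
1 × 2.559×10⁻⁴ × 200 = 0.05118 m
0.42 × 480 × 1.7442×10⁻⁴ = 0.035163072 m
1.104×10⁻⁴ × 0.4 × 450 = 0.019872 m
Δh = 0.1068444 + 0.05118 + 0.035163072 + 0.019872 = 0.213059472 m ≈ 213 mm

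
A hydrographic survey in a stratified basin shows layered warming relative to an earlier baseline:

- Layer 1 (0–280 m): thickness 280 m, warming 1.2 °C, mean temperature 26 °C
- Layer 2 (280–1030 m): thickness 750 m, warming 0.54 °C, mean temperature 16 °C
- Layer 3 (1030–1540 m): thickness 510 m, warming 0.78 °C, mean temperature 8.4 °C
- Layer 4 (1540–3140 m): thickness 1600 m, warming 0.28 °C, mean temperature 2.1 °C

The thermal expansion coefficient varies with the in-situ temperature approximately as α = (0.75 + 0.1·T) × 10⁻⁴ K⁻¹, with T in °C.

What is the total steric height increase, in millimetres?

Layer 1: α = (0.75 + 0.1×26)×10⁻⁴ = 3.35×10⁻⁴ K⁻¹
Layer 2: α = (0.75 + 0.1×16)×10⁻⁴ = 2.35×10⁻⁴ K⁻¹
Layer 3: α = (0.75 + 0.1×8.4)×10⁻⁴ = 1.59×10⁻⁴ K⁻¹
Layer 4: α = (0.75 + 0.1×2.1)×10⁻⁴ = 0.96×10⁻⁴ K⁻¹
Layer 1: 3.35×10⁻⁴ × 280 × 1.2 = 0.11256 m
0.54 × 2.35×10⁻⁴ × 750 = 0.095175 m
0.78 × 1.59×10⁻⁴ × 510 = 0.0632502 m
Layer 4: 1600 × 0.96×10⁻⁴ × 0.28 = 0.043008 m
Δh = 0.11256 + 0.095175 + 0.0632502 + 0.043008 = 0.3139932 m ≈ 314 mm

314 mm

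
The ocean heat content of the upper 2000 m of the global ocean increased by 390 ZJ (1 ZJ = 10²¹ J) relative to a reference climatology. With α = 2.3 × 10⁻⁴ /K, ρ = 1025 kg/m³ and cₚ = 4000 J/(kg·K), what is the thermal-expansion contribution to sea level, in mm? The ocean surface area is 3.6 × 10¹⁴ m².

Per unit area: Q = 390×10²¹ / (3.6×10¹⁴) ≈ 1.083×10⁹ J/m²
Δh = αQ/(ρcₚ) = 2.3×10⁻⁴ × 1.083×10⁹ / (1025 × 4000) ≈ 0.060754 m

61 mm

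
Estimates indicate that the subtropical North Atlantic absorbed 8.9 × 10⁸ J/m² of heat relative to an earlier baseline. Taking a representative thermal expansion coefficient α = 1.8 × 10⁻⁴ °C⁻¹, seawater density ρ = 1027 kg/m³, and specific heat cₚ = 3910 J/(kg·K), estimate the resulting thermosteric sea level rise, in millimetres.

40 mm

Δh = αQ/(ρcₚ) = 1.8×10⁻⁴ × 8.9×10⁸ / (1027 × 3910) ≈ 0.039895 m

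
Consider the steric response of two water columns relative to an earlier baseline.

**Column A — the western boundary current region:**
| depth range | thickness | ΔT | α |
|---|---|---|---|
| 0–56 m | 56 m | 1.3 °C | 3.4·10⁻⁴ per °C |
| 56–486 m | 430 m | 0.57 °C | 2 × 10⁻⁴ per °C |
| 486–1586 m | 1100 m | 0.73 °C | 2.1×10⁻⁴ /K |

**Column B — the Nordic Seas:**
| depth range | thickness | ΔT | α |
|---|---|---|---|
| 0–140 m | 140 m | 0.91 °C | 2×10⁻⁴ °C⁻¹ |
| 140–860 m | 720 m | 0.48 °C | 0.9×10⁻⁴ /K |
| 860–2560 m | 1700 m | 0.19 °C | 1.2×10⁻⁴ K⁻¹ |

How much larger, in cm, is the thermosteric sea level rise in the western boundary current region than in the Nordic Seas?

A 3.4×10⁻⁴ × 56 × 1.3 = 0.024752 m
A Layer 2: 0.57 × 430 × 2×10⁻⁴ = 0.04902 m
A Layer 3: 0.73 × 1100 × 2.1×10⁻⁴ = 0.16863 m
A total: 0.242402 m
B 0–140 m: 0.91 × 140 × 2×10⁻⁴ = 0.02548 m
B 140–860 m: 720 × 0.9×10⁻⁴ × 0.48 = 0.031104 m
B 1700 × 1.2×10⁻⁴ × 0.19 = 0.03876 m
B total: 0.095344 m
Difference: 0.242402 − 0.095344 = 0.147058 m

15 cm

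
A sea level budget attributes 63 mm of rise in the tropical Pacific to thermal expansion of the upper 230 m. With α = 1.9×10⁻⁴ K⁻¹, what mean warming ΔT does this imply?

ΔT = Δh/(αH) = 0.063 / (1.9×10⁻⁴ × 230) ≈ 1.442 K

about 1.44 K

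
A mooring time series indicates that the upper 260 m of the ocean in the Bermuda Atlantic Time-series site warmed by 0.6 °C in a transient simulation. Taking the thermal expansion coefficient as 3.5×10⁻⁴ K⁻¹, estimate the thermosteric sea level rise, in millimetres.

Δh = αΔT·H = 3.5×10⁻⁴ × 0.6 × 260 = 0.05460 m

55 mm of thermosteric rise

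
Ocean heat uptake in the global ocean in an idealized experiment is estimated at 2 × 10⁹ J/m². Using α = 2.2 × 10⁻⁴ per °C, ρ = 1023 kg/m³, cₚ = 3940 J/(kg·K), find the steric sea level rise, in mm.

about 109 mm

Δh = αQ/(ρcₚ) = 2.2×10⁻⁴ × 2×10⁹ / (1023 × 3940) ≈ 0.10916 m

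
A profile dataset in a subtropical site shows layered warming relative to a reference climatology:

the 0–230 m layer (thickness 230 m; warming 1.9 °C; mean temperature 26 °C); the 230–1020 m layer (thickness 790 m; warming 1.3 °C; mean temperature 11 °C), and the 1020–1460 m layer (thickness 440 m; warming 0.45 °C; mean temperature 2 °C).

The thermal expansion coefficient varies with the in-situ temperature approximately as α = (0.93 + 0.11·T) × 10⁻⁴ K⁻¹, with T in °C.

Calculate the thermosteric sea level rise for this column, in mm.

Layer 1: α = (0.93 + 0.11×26)×10⁻⁴ = 3.79×10⁻⁴ K⁻¹
Layer 2: α = (0.93 + 0.11×11)×10⁻⁴ = 2.14×10⁻⁴ K⁻¹
Layer 3: α = (0.93 + 0.11×2)×10⁻⁴ = 1.15×10⁻⁴ K⁻¹
Layer 1: 1.9 × 230 × 3.79×10⁻⁴ = 0.165623 m
230–1020 m: 790 × 1.3 × 2.14×10⁻⁴ = 0.219778 m
1.15×10⁻⁴ × 0.45 × 440 = 0.02277 m
Δh = 0.165623 + 0.219778 + 0.02277 = 0.408171 m

410 mm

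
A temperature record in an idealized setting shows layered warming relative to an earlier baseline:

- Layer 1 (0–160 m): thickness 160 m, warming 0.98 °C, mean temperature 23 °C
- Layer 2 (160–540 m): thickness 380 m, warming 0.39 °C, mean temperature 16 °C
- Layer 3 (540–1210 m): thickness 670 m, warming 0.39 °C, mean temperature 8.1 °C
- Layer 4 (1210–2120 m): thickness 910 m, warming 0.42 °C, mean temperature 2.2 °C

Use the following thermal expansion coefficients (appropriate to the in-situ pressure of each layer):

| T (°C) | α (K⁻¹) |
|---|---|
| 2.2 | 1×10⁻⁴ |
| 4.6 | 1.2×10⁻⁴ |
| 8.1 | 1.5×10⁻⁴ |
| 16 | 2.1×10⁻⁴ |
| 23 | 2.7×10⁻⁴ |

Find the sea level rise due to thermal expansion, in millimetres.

about 150 mm

Layer 1 at 23 °C → α = 2.7×10⁻⁴ K⁻¹
Layer 2 at 16 °C → α = 2.1×10⁻⁴ K⁻¹
Layer 3 at 8.1 °C → α = 1.5×10⁻⁴ K⁻¹
Layer 4 at 2.2 °C → α = 1×10⁻⁴ K⁻¹
Layer 1: 2.7×10⁻⁴ × 0.98 × 160 = 0.042336 m
160–540 m: 380 × 0.39 × 2.1×10⁻⁴ = 0.031122 m
Layer 3: 0.39 × 1.5×10⁻⁴ × 670 = 0.039195 m
1210–2120 m: 1×10⁻⁴ × 0.42 × 910 = 0.03822 m
Δh = 0.042336 + 0.031122 + 0.039195 + 0.03822 = 0.150873 m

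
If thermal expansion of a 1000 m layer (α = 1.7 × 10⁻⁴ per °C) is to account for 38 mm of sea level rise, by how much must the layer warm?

ΔT = Δh/(αH) = 0.038 / (1.7×10⁻⁴ × 1000) ≈ 0.2235 °C

0.224 °C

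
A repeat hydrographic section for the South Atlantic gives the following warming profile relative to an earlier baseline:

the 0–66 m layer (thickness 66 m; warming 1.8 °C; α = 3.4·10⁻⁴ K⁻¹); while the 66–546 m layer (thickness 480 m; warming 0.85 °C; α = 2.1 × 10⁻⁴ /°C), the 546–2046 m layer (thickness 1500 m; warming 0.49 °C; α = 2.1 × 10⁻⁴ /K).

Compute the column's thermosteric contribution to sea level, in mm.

280 mm of thermosteric rise

3.4×10⁻⁴ × 66 × 1.8 = 0.040392 m
2.1×10⁻⁴ × 0.85 × 480 = 0.08568 m
Layer 3: 0.49 × 1500 × 2.1×10⁻⁴ = 0.15435 m
Δh = 0.040392 + 0.08568 + 0.15435 = 0.280422 m ≈ 280 mm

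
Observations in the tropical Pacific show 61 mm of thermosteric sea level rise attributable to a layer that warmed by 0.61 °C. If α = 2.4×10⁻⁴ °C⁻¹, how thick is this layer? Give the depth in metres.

H = Δh/(αΔT) = 0.061 / (2.4×10⁻⁴ × 0.61) ≈ 416.7 m

about 417 m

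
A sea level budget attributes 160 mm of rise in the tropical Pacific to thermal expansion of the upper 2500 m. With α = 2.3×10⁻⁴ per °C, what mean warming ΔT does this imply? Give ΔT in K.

ΔT = Δh/(αH) = 0.16 / (2.3×10⁻⁴ × 2500) ≈ 0.2783 K

ΔT ≈ 0.278 K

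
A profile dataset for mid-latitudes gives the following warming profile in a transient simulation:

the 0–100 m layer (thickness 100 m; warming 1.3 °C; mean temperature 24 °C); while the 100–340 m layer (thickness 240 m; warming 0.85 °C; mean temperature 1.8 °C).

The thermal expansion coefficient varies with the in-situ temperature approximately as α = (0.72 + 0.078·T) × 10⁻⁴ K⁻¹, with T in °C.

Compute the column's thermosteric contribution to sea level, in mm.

Layer 1: α = (0.72 + 0.078×24)×10⁻⁴ = 2.592×10⁻⁴ K⁻¹
Layer 2: α = (0.72 + 0.078×1.8)×10⁻⁴ = 0.8604×10⁻⁴ K⁻¹
100 × 1.3 × 2.592×10⁻⁴ = 0.033696 m
100–340 m: 240 × 0.85 × 0.8604×10⁻⁴ = 0.01755216 m
Δh = 0.033696 + 0.01755216 = 0.05124816 m ≈ 51.2 mm

Δh = 51.2 mm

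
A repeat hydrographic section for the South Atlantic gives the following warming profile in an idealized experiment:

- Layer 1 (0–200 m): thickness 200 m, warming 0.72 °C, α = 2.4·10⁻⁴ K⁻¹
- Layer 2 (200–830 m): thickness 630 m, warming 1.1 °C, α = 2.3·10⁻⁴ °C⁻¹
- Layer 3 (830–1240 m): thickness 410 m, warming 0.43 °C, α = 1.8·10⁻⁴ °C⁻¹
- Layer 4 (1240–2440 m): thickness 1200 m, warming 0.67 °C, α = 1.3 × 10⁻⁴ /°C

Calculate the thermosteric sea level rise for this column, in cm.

Layer 1: 2.4×10⁻⁴ × 200 × 0.72 = 0.03456 m
1.1 × 630 × 2.3×10⁻⁴ = 0.15939 m
1.8×10⁻⁴ × 410 × 0.43 = 0.031734 m
0.67 × 1.3×10⁻⁴ × 1200 = 0.10452 m
Δh = 0.03456 + 0.15939 + 0.031734 + 0.10452 = 0.330204 m

about 33 cm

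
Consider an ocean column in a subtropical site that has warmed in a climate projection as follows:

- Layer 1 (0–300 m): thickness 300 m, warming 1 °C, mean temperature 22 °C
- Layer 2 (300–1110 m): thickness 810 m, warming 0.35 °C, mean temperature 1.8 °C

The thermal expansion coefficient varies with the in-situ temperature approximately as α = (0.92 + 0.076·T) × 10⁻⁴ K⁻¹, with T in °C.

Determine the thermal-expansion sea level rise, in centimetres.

Δh ≈ 10.8 cm

Layer 1: α = (0.92 + 0.076×22)×10⁻⁴ = 2.592×10⁻⁴ K⁻¹
Layer 2: α = (0.92 + 0.076×1.8)×10⁻⁴ = 1.0568×10⁻⁴ K⁻¹
2.592×10⁻⁴ × 300 × 1 = 0.07776 m
300–1110 m: 810 × 1.0568×10⁻⁴ × 0.35 = 0.02996028 m
Δh = 0.07776 + 0.02996028 = 0.10772028 m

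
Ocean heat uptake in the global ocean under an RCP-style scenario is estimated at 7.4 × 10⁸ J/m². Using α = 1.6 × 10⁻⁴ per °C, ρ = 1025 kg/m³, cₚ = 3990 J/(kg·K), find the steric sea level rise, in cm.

Δh = αQ/(ρcₚ) = 1.6×10⁻⁴ × 7.4×10⁸ / (1025 × 3990) ≈ 0.02895 m

2.90 cm of thermosteric rise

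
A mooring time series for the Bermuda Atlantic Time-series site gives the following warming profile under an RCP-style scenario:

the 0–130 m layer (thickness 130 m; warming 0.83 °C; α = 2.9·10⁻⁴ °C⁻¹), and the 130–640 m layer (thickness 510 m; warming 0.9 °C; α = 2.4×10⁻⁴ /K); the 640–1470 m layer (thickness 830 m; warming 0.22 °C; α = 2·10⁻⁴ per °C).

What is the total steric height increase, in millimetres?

Layer 1: 130 × 0.83 × 2.9×10⁻⁴ = 0.031291 m
130–640 m: 2.4×10⁻⁴ × 0.9 × 510 = 0.11016 m
0.22 × 2×10⁻⁴ × 830 = 0.03652 m
Δh = 0.031291 + 0.11016 + 0.03652 = 0.177971 m

180 mm of thermosteric rise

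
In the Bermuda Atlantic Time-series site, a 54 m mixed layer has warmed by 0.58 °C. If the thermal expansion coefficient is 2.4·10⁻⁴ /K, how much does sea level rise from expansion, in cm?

0.752 cm of thermosteric rise

Δh = αΔT·H = 2.4×10⁻⁴ × 0.58 × 54 = 0.0075168 m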